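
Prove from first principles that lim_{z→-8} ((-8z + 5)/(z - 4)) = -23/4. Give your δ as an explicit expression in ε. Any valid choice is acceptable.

Let ε > 0. We want δ > 0 with 0 < |z + 8| < δ ⇒ |(-8z + 5)/(z - 4) + 23/4| < ε.
Combining over a common denominator, (-8z + 5)/(z - 4) + 23/4 = [(-8z + 5)·(-12) − 69·(z - 4)] / [(-12)·(z - 4)] = 27(z + 8) / ((-12)(z - 4)).
So |(-8z + 5)/(z - 4) + 23/4| = 27|z + 8| / (12·|z − 4|).
Require δ ≤ 6, so |z − 4| ≥ |-12| − |z + 8| > 12 − 6 = 6.
Hence |(-8z + 5)/(z - 4) + 23/4| < 27|z + 8|/(12·6) = (3/8)|z + 8|, which is < ε once |z + 8| < (8/3)ε.
Take δ = min(6, (8/3)ε). Then 0 < |z + 8| < δ forces both bounds, so |(-8z + 5)/(z - 4) + 23/4| < ε.

δ = min(6, (8/3)ε)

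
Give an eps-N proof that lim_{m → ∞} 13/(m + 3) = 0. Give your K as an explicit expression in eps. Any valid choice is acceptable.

K = 13/eps

Let eps > 0. For m ≥ 1, |13/(m + 3) − 0| = 13/(m + 3) ≤ 13/m.
We need 13/m < eps, i.e. m > 13/eps.
Take K = 13/eps. If m > K then |13/(m + 3)| ≤ 13/m < eps.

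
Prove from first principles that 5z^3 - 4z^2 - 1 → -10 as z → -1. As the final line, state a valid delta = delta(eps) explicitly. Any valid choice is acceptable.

Let eps > 0. We want delta > 0 such that 0 < |z + 1| < delta implies |(5z^3 - 4z^2 - 1) + 10| < eps.
(5z^3 - 4z^2 - 1) + 10 = 5z^3 - 4z^2 + 9 = (z + 1)(5z^2 - 9z + 9).
So |(5z^3 - 4z^2 - 1) + 10| = |z + 1|·|5z^2 - 9z + 9|.
Require delta ≤ 1. Then |z + 1| < 1 gives |z| < 2, and by the triangle inequality |5z^2 - 9z + 9| ≤ 5·2^2 + 9·2 + 9 = 47.
Hence |(5z^3 - 4z^2 - 1) + 10| ≤ 47|z + 1| < eps provided |z + 1| < eps/47.
Choosing delta = min(1, eps/47) ensures both conditions, hence |(5z^3 - 4z^2 - 1) + 10| < eps.

delta = min(1, eps/47)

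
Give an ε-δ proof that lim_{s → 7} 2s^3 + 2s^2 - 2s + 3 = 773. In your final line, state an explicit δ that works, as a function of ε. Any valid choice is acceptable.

δ = min(1, ε/366)

Let ε > 0 be given. We want δ > 0 such that 0 < |s − 7| < δ implies |(2s^3 + 2s^2 - 2s + 3) − 773| < ε.
(2s^3 + 2s^2 - 2s + 3) − 773 = 2s^3 + 2s^2 - 2s - 770 = (s − 7)(2s^2 + 16s + 110).
So |(2s^3 + 2s^2 - 2s + 3) − 773| = |s − 7|·|2s^2 + 16s + 110|.
Require δ ≤ 1. Then |s − 7| < 1 gives |s| < 8, and by the triangle inequality |2s^2 + 16s + 110| ≤ 2·8^2 + 16·8 + 110 = 366.
Hence |(2s^3 + 2s^2 - 2s + 3) − 773| ≤ 366|s − 7| < ε provided |s − 7| < ε/366.
Take δ = min(1, ε/366). Then 0 < |s − 7| < δ gives both |s − 7| < 1 and |s − 7| < ε/366, so |(2s^3 + 2s^2 - 2s + 3) − 773| < ε.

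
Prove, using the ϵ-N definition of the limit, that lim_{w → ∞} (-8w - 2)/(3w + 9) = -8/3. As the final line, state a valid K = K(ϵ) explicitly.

Let ϵ > 0. We seek K > 0 such that w > K implies |(-8w - 2)/(3w + 9) + 8/3| < ϵ.
(-8w - 2)/(3w + 9) + 8/3 = (3(-8w - 2) − (-8)(3w + 9)) / (3(3w + 9)) = 66/(3(3w + 9)).
For w > 0 we have 3w + 9 > 3w, so |(-8w - 2)/(3w + 9) + 8/3| = 66/(3(3w + 9)) < 66/(3·3w) = (22/3)/w.
Thus |(-8w - 2)/(3w + 9) + 8/3| < ϵ whenever w > (22/3)/ϵ.
Take K = (22/3)/ϵ. If w > K then |(-8w - 2)/(3w + 9) + 8/3| < (22/3)/w < ϵ.

K = (22/3)/ϵ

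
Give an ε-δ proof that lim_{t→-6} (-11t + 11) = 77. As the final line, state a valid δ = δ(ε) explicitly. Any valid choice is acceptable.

Let ε > 0 be given. We need δ > 0 so that 0 < |t + 6| < δ implies |(-11t + 11) − 77| < ε.
|(-11t + 11) − 77| = |-11t - 66| = 11|t + 6|.
Thus it suffices that |t + 6| < ε/11.
Take δ = ε/11. If 0 < |t + 6| < δ then |(-11t + 11) − 77| = 11|t + 6| < 11·(ε/11) = ε.

δ = ε/11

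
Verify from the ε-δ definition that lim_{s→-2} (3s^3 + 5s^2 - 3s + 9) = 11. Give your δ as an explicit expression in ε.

Suppose ε > 0. We want δ > 0 such that 0 < |s + 2| < δ implies |(3s^3 + 5s^2 - 3s + 9) − 11| < ε.
(3s^3 + 5s^2 - 3s + 9) − 11 = 3s^3 + 5s^2 - 3s - 2 = (s + 2)(3s^2 - s - 1).
So |(3s^3 + 5s^2 - 3s + 9) − 11| = |s + 2|·|3s^2 - s - 1|.
Assume first that |s + 2| < 1, so |s| < 3. Then |3s^2 - s - 1| ≤ 3·3^2 + 3 + 1 = 31.
Hence |(3s^3 + 5s^2 - 3s + 9) − 11| ≤ 31|s + 2| < ε provided |s + 2| < ε/31.
Take δ = min(1, ε/31). Then 0 < |s + 2| < δ gives both |s + 2| < 1 and |s + 2| < ε/31, so |(3s^3 + 5s^2 - 3s + 9) − 11| < ε.

δ = min(1, ε/31)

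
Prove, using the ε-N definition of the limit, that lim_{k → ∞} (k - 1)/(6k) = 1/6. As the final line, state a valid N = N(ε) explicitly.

Let ε > 0. For k ≥ 1, |(k - 1)/(6k) − (1/6)| = |-6|/(6(6k)) = 6/(6(6k)).
Since 6k ≥ 6k for k ≥ 1, this is ≤ 6/(6·6k) = (1/6)/k.
So |(k - 1)/(6k) − (1/6)| < ε whenever k > (1/6)/ε.
Take N = (1/6)/ε. If k > N then |(k - 1)/(6k) − (1/6)| ≤ (1/6)/k < ε.

N = (1/6)/ε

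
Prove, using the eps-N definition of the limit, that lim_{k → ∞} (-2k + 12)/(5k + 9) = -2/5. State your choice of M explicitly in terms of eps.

Let eps > 0 be given. For k ≥ 1, |(-2k + 12)/(5k + 9) + 2/5| = |78|/(5(5k + 9)) = 78/(5(5k + 9)).
Since 5k + 9 ≥ 5k for k ≥ 1, this is ≤ 78/(5·5k) = (78/25)/k.
So |(-2k + 12)/(5k + 9) + 2/5| < eps whenever k > (78/25)/eps.
Take M = (78/25)/eps. If k > M then |(-2k + 12)/(5k + 9) + 2/5| ≤ (78/25)/k < eps.

M = (78/25)/eps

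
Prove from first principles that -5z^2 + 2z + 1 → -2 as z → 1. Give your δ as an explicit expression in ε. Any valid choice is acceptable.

δ = min(1, ε/13)

Let ε > 0 be given. We want δ > 0 such that 0 < |z − 1| < δ implies |(-5z^2 + 2z + 1) + 2| < ε.
(-5z^2 + 2z + 1) + 2 = -5z^2 + 2z + 3 = (z − 1)(-5z - 3).
So |(-5z^2 + 2z + 1) + 2| = |z − 1|·|-5z - 3|.
Assume first that |z − 1| < 1, so |z| < 2. Then |-5z - 3| ≤ 5·2 + 3 = 13.
Hence |(-5z^2 + 2z + 1) + 2| ≤ 13|z − 1| < ε provided |z − 1| < ε/13.
Choosing δ = min(1, ε/13) ensures both conditions, hence |(-5z^2 + 2z + 1) + 2| < ε.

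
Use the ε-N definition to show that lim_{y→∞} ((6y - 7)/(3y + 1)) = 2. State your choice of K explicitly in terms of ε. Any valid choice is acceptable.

Suppose ε > 0. We seek K > 0 such that y > K implies |(6y - 7)/(3y + 1) − 2| < ε.
(6y - 7)/(3y + 1) − 2 = (3(6y - 7) − 6(3y + 1)) / (3(3y + 1)) = -27/(3(3y + 1)).
For y > 0 we have 3y + 1 > 3y, so |(6y - 7)/(3y + 1) − 2| = 27/(3(3y + 1)) < 27/(3·3y) = 3/y.
Thus |(6y - 7)/(3y + 1) − 2| < ε whenever y > 3/ε.
Take K = 3/ε. If y > K then |(6y - 7)/(3y + 1) − 2| < 3/y < ε.

K = 3/ε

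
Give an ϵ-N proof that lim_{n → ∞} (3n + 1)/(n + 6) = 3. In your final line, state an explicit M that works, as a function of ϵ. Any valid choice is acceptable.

Let ϵ > 0. For n ≥ 1, |(3n + 1)/(n + 6) − 3| = |-17|/((n + 6)) = 17/((n + 6)).
Since n + 6 ≥ n for n ≥ 1, this is ≤ 17/(n) = 17/n.
So |(3n + 1)/(n + 6) − 3| < ϵ whenever n > 17/ϵ.
Take M = 17/ϵ. If n > M then |(3n + 1)/(n + 6) − 3| ≤ 17/n < ϵ.

M = 17/ϵ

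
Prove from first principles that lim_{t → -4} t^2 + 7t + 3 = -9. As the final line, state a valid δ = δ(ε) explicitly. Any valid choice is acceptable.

δ = min(1, ε/8)

Suppose ε > 0. We want δ > 0 such that 0 < |t + 4| < δ implies |(t^2 + 7t + 3) + 9| < ε.
(t^2 + 7t + 3) + 9 = t^2 + 7t + 12 = (t + 4)(t + 3).
So |(t^2 + 7t + 3) + 9| = |t + 4|·|t + 3|.
Assume first that |t + 4| < 1, so |t| < 5. Then |t + 3| ≤ 5 + 3 = 8.
Hence |(t^2 + 7t + 3) + 9| ≤ 8|t + 4| < ε provided |t + 4| < ε/8.
Choosing δ = min(1, ε/8) ensures both conditions, hence |(t^2 + 7t + 3) + 9| < ε.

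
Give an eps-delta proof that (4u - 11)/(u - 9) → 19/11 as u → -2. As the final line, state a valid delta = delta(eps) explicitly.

delta = min(11/2, (121/50)eps)

Let eps > 0 be given. We want delta > 0 with 0 < |u + 2| < delta ⇒ |(4u - 11)/(u - 9) − (19/11)| < eps.
Combining over a common denominator, (4u - 11)/(u - 9) − (19/11) = [(4u - 11)·(-11) − (-19)·(u - 9)] / [(-11)·(u - 9)] = -25(u + 2) / ((-11)(u - 9)).
So |(4u - 11)/(u - 9) − (19/11)| = 25|u + 2| / (11·|u − 9|).
Restrict delta ≤ 11/2. Then |u + 2| < 11/2 gives |u − 9| = |(u + 2) + (-11)| ≥ 11 − 11/2 = 11/2.
Hence |(4u - 11)/(u - 9) − (19/11)| < 25|u + 2|/(11·(11/2)) = (50/121)|u + 2|, which is < eps once |u + 2| < (121/50)eps.
Take delta = min(11/2, (121/50)eps). Then 0 < |u + 2| < delta forces both bounds, so |(4u - 11)/(u - 9) − (19/11)| < eps.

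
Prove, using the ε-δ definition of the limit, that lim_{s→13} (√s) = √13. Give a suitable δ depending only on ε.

Fix ε > 0. We want δ > 0 such that 0 < |s − 13| < δ implies |√s − √13| < ε.
Rationalise: √s − √13 = (s − 13)/(√s + √13), so |√s − √13| = |s − 13|/(√s + √13).
Restrict δ ≤ 13 so that |s − 13| < 13 forces s > 0, and then √s + √13 > √13.
Hence |√s − √13| < |s − 13|/√13, which is < ε once |s − 13| < √13·ε.
Take δ = min(13, √13·ε). If 0 < |s − 13| < δ then s > 0 and |√s − √13| < |s − 13|/√13 < ε.

δ = min(13, √13·ε)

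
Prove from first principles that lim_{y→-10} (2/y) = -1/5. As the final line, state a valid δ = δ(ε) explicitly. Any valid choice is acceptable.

Let ε > 0 be given. We seek δ > 0 such that 0 < |y + 10| < δ implies |2/y + 1/5| < ε.
|2/y + 1/5| = 2·|-10 − y|/(10·|y|) = 2|y + 10|/(10|y|).
Require δ ≤ 5 so that |y| > 10 − 5 = 5, hence 10|y| > 50.
Then |2/y + 1/5| < 2|y + 10|/50, which is < ε when |y + 10| < 25ε.
Take δ = min(5, 25ε). Then 0 < |y + 10| < δ gives both |y + 10| < 5 and |y + 10| < 25ε, so |2/y + 1/5| < ε.

δ = min(5, 25ε)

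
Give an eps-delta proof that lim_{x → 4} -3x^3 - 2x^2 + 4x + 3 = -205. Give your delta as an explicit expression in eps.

delta = min(1, eps/197)

Fix eps > 0. We want delta > 0 such that 0 < |x − 4| < delta implies |(-3x^3 - 2x^2 + 4x + 3) + 205| < eps.
(-3x^3 - 2x^2 + 4x + 3) + 205 = -3x^3 - 2x^2 + 4x + 208 = (x − 4)(-3x^2 - 14x - 52).
So |(-3x^3 - 2x^2 + 4x + 3) + 205| = |x − 4|·|-3x^2 - 14x - 52|.
Assume first that |x − 4| < 1, so |x| < 5. Then |-3x^2 - 14x - 52| ≤ 3·5^2 + 14·5 + 52 = 197.
Hence |(-3x^3 - 2x^2 + 4x + 3) + 205| ≤ 197|x − 4| < eps provided |x − 4| < eps/197.
Take delta = min(1, eps/197). Then 0 < |x − 4| < delta gives both |x − 4| < 1 and |x − 4| < eps/197, so |(-3x^3 - 2x^2 + 4x + 3) + 205| < eps.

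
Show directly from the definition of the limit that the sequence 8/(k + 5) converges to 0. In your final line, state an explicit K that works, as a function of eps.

K = 8/eps

Suppose eps > 0. For k ≥ 1, |8/(k + 5) − 0| = 8/(k + 5) ≤ 8/k.
We need 8/k < eps, i.e. k > 8/eps.
Take K = 8/eps. If k > K then |8/(k + 5)| ≤ 8/k < eps.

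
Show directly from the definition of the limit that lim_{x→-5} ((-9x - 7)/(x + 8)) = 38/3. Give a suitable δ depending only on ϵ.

δ = min(3/2, (9/130)ϵ)

Fix ϵ > 0. We want δ > 0 with 0 < |x + 5| < δ ⇒ |(-9x - 7)/(x + 8) − (38/3)| < ϵ.
Combining over a common denominator, (-9x - 7)/(x + 8) − (38/3) = [(-9x - 7)·3 − 38·(x + 8)] / [3·(x + 8)] = -65(x + 5) / (3(x + 8)).
So |(-9x - 7)/(x + 8) − (38/3)| = 65|x + 5| / (3·|x + 8|).
Restrict δ ≤ 3/2. Then |x + 5| < 3/2 gives |x + 8| = |(x + 5) + 3| ≥ 3 − 3/2 = 3/2.
Hence |(-9x - 7)/(x + 8) − (38/3)| < 65|x + 5|/(3·(3/2)) = (130/9)|x + 5|, which is < ϵ once |x + 5| < (9/130)ϵ.
Take δ = min(3/2, (9/130)ϵ). Then 0 < |x + 5| < δ forces both bounds, so |(-9x - 7)/(x + 8) − (38/3)| < ϵ.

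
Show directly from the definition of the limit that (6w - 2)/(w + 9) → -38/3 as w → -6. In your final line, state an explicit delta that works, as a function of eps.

delta = min(3/2, (9/112)eps)

Fix eps > 0. We want delta > 0 with 0 < |w + 6| < delta ⇒ |(6w - 2)/(w + 9) + 38/3| < eps.
Combining over a common denominator, (6w - 2)/(w + 9) + 38/3 = [(6w - 2)·3 − (-38)·(w + 9)] / [3·(w + 9)] = 56(w + 6) / (3(w + 9)).
So |(6w - 2)/(w + 9) + 38/3| = 56|w + 6| / (3·|w + 9|).
Require delta ≤ 3/2, so |w + 9| ≥ |3| − |w + 6| > 3 − 3/2 = 3/2.
Hence |(6w - 2)/(w + 9) + 38/3| < 56|w + 6|/(3·(3/2)) = (112/9)|w + 6|, which is < eps once |w + 6| < (9/112)eps.
Take delta = min(3/2, (9/112)eps). Then 0 < |w + 6| < delta forces both bounds, so |(6w - 2)/(w + 9) + 38/3| < eps.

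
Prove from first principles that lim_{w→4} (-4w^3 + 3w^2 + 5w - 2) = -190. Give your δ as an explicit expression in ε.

Let ε > 0 be given. We want δ > 0 such that 0 < |w − 4| < δ implies |(-4w^3 + 3w^2 + 5w - 2) + 190| < ε.
(-4w^3 + 3w^2 + 5w - 2) + 190 = -4w^3 + 3w^2 + 5w + 188 = (w − 4)(-4w^2 - 13w - 47).
So |(-4w^3 + 3w^2 + 5w - 2) + 190| = |w − 4|·|-4w^2 - 13w - 47|.
Assume first that |w − 4| < 2, so |w| < 6. Then |-4w^2 - 13w - 47| ≤ 4·6^2 + 13·6 + 47 = 269.
Hence |(-4w^3 + 3w^2 + 5w - 2) + 190| ≤ 269|w − 4| < ε provided |w − 4| < ε/269.
Take δ = min(2, ε/269). Then 0 < |w − 4| < δ gives both |w − 4| < 2 and |w − 4| < ε/269, so |(-4w^3 + 3w^2 + 5w - 2) + 190| < ε.

δ = min(2, ε/269)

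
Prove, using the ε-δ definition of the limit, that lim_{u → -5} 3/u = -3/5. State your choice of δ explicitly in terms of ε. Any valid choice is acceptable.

δ = min(5/2, (25/6)ε)

Let ε > 0. We seek δ > 0 such that 0 < |u + 5| < δ implies |3/u + 3/5| < ε.
|3/u + 3/5| = 3·|-5 − u|/(5·|u|) = 3|u + 5|/(5|u|).
Restrict δ ≤ 5/2. Then |u + 5| < 5/2 gives |u| > 5/2, so 5|u| > 25/2.
Then |3/u + 3/5| < 3|u + 5|/(25/2), which is < ε when |u + 5| < (25/6)ε.
Take δ = min(5/2, (25/6)ε). Then 0 < |u + 5| < δ gives both |u + 5| < 5/2 and |u + 5| < (25/6)ε, so |3/u + 3/5| < ε.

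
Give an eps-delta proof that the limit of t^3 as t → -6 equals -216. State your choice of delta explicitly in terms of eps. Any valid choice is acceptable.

Fix eps > 0. We seek delta > 0 with 0 < |t + 6| < delta ⇒ |t^3 + 216| < eps.
Factor: t^3 + 216 = (t + 6)(t^2 - 6t + 36), so |t^3 + 216| = |t + 6|·|t^2 - 6t + 36|.
Impose delta ≤ 1 so that |t| < 7; then |t^2 - 6t + 36| ≤ 127.
Hence |t^3 + 216| ≤ 127|t + 6|, which is < eps once |t + 6| < eps/127.
Take delta = min(1, eps/127). If 0 < |t + 6| < delta then both bounds hold and |t^3 + 216| ≤ 127|t + 6| < 127·(eps/127) = eps.

delta = min(1, eps/127)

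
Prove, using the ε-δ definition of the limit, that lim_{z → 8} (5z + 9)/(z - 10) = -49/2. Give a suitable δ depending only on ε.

δ = min(1, (2/59)ε)

Suppose ε > 0. We want δ > 0 with 0 < |z − 8| < δ ⇒ |(5z + 9)/(z - 10) + 49/2| < ε.
Combining over a common denominator, (5z + 9)/(z - 10) + 49/2 = [(5z + 9)·(-2) − 49·(z - 10)] / [(-2)·(z - 10)] = -59(z − 8) / ((-2)(z - 10)).
So |(5z + 9)/(z - 10) + 49/2| = 59|z − 8| / (2·|z − 10|).
Restrict δ ≤ 1. Then |z − 8| < 1 gives |z − 10| = |(z − 8) + (-2)| ≥ 2 − 1 = 1.
Hence |(5z + 9)/(z - 10) + 49/2| < 59|z − 8|/(2·1) = (59/2)|z − 8|, which is < ε once |z − 8| < (2/59)ε.
Take δ = min(1, (2/59)ε). Then 0 < |z − 8| < δ forces both bounds, so |(5z + 9)/(z - 10) + 49/2| < ε.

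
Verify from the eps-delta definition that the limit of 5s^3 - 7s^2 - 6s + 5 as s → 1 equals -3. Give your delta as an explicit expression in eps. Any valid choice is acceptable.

delta = min(1, eps/32)

Suppose eps > 0. We want delta > 0 such that 0 < |s − 1| < delta implies |(5s^3 - 7s^2 - 6s + 5) + 3| < eps.
(5s^3 - 7s^2 - 6s + 5) + 3 = 5s^3 - 7s^2 - 6s + 8 = (s − 1)(5s^2 - 2s - 8).
So |(5s^3 - 7s^2 - 6s + 5) + 3| = |s − 1|·|5s^2 - 2s - 8|.
Require delta ≤ 1. Then |s − 1| < 1 gives |s| < 2, and by the triangle inequality |5s^2 - 2s - 8| ≤ 5·2^2 + 2·2 + 8 = 32.
Hence |(5s^3 - 7s^2 - 6s + 5) + 3| ≤ 32|s − 1| < eps provided |s − 1| < eps/32.
Choosing delta = min(1, eps/32) ensures both conditions, hence |(5s^3 - 7s^2 - 6s + 5) + 3| < eps.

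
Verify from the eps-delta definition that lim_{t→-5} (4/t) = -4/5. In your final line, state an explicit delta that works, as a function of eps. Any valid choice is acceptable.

delta = min(5/2, (25/8)eps)

Let eps > 0 be given. We seek delta > 0 such that 0 < |t + 5| < delta implies |4/t + 4/5| < eps.
|4/t + 4/5| = 4·|-5 − t|/(5·|t|) = 4|t + 5|/(5|t|).
Restrict delta ≤ 5/2. Then |t + 5| < 5/2 gives |t| > 5/2, so 5|t| > 25/2.
Then |4/t + 4/5| < 4|t + 5|/(25/2), which is < eps when |t + 5| < (25/8)eps.
Take delta = min(5/2, (25/8)eps). Then 0 < |t + 5| < delta gives both |t + 5| < 5/2 and |t + 5| < (25/8)eps, so |4/t + 4/5| < eps.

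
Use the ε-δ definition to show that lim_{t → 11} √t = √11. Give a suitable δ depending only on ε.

δ = min(11, √11·ε)

Fix ε > 0. We want δ > 0 such that 0 < |t − 11| < δ implies |√t − √11| < ε.
Multiplying by the conjugate, |√t − √11| = |t − 11|/(√t + √11).
Restrict δ ≤ 11 so that |t − 11| < 11 forces t > 0, and then √t + √11 > √11.
Hence |√t − √11| < |t − 11|/√11, which is < ε once |t − 11| < √11·ε.
Take δ = min(11, √11·ε). If 0 < |t − 11| < δ then t > 0 and |√t − √11| < |t − 11|/√11 < ε.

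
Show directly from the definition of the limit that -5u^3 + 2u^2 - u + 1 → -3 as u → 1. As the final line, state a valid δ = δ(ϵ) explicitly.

δ = min(1, ϵ/30)

Let ϵ > 0 be given. We want δ > 0 such that 0 < |u − 1| < δ implies |(-5u^3 + 2u^2 - u + 1) + 3| < ϵ.
(-5u^3 + 2u^2 - u + 1) + 3 = -5u^3 + 2u^2 - u + 4 = (u − 1)(-5u^2 - 3u - 4).
So |(-5u^3 + 2u^2 - u + 1) + 3| = |u − 1|·|-5u^2 - 3u - 4|.
Require δ ≤ 1. Then |u − 1| < 1 gives |u| < 2, and by the triangle inequality |-5u^2 - 3u - 4| ≤ 5·2^2 + 3·2 + 4 = 30.
Hence |(-5u^3 + 2u^2 - u + 1) + 3| ≤ 30|u − 1| < ϵ provided |u − 1| < ϵ/30.
Take δ = min(1, ϵ/30). Then 0 < |u − 1| < δ gives both |u − 1| < 1 and |u − 1| < ϵ/30, so |(-5u^3 + 2u^2 - u + 1) + 3| < ϵ.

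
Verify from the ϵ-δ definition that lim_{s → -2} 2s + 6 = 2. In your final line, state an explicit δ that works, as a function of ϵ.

δ = ϵ/2

Let ϵ > 0. We need δ > 0 so that 0 < |s + 2| < δ implies |(2s + 6) − 2| < ϵ.
Since (2s + 6) − 2 = 2(s + 2), we have |(2s + 6) − 2| = 2|s + 2|.
So 2|s + 2| < ϵ exactly when |s + 2| < ϵ/2.
Choosing δ = ϵ/2 gives |(2s + 6) − 2| = 2|s + 2| < ϵ whenever |s + 2| < δ.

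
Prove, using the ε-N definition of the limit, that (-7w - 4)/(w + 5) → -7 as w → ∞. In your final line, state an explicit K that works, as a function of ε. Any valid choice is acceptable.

K = 31/ε

Suppose ε > 0. We seek K > 0 such that w > K implies |(-7w - 4)/(w + 5) + 7| < ε.
(-7w - 4)/(w + 5) + 7 = ((-7w - 4) − (-7)(w + 5)) / ((w + 5)) = 31/((w + 5)).
For w > 0 we have w + 5 > w, so |(-7w - 4)/(w + 5) + 7| = 31/((w + 5)) < 31/(w) = 31/w.
Thus |(-7w - 4)/(w + 5) + 7| < ε whenever w > 31/ε.
Take K = 31/ε. If w > K then |(-7w - 4)/(w + 5) + 7| < 31/w < ε.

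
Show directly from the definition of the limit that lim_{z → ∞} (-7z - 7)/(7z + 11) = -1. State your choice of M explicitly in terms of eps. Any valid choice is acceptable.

M = (4/7)/eps

Suppose eps > 0. We seek M > 0 such that z > M implies |(-7z - 7)/(7z + 11) + 1| < eps.
(-7z - 7)/(7z + 11) + 1 = (7(-7z - 7) − (-7)(7z + 11)) / (7(7z + 11)) = 28/(7(7z + 11)).
For z > 0 we have 7z + 11 > 7z, so |(-7z - 7)/(7z + 11) + 1| = 28/(7(7z + 11)) < 28/(7·7z) = (4/7)/z.
Thus |(-7z - 7)/(7z + 11) + 1| < eps whenever z > (4/7)/eps.
Take M = (4/7)/eps. If z > M then |(-7z - 7)/(7z + 11) + 1| < (4/7)/z < eps.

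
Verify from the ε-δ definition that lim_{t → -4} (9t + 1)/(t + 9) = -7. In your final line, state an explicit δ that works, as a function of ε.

Let ε > 0 be given. We want δ > 0 with 0 < |t + 4| < δ ⇒ |(9t + 1)/(t + 9) + 7| < ε.
Combining over a common denominator, (9t + 1)/(t + 9) + 7 = [(9t + 1)·5 − (-35)·(t + 9)] / [5·(t + 9)] = 80(t + 4) / (5(t + 9)).
So |(9t + 1)/(t + 9) + 7| = 80|t + 4| / (5·|t + 9|).
Restrict δ ≤ 5/2. Then |t + 4| < 5/2 gives |t + 9| = |(t + 4) + 5| ≥ 5 − 5/2 = 5/2.
Hence |(9t + 1)/(t + 9) + 7| < 80|t + 4|/(5·(5/2)) = (32/5)|t + 4|, which is < ε once |t + 4| < (5/32)ε.
Take δ = min(5/2, (5/32)ε). Then 0 < |t + 4| < δ forces both bounds, so |(9t + 1)/(t + 9) + 7| < ε.

δ = min(5/2, (5/32)ε)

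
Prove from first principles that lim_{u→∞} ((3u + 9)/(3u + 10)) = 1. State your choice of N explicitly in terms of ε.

N = (1/3)/ε

Let ε > 0. We seek N > 0 such that u > N implies |(3u + 9)/(3u + 10) − 1| < ε.
(3u + 9)/(3u + 10) − 1 = (3(3u + 9) − 3(3u + 10)) / (3(3u + 10)) = -3/(3(3u + 10)).
For u > 0 we have 3u + 10 > 3u, so |(3u + 9)/(3u + 10) − 1| = 3/(3(3u + 10)) < 3/(3·3u) = (1/3)/u.
Thus |(3u + 9)/(3u + 10) − 1| < ε whenever u > (1/3)/ε.
Take N = (1/3)/ε. If u > N then |(3u + 9)/(3u + 10) − 1| < (1/3)/u < ε.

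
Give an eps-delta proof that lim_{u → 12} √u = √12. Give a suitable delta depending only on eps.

delta = min(12, √12·eps)

Let eps > 0 be given. We want delta > 0 such that 0 < |u − 12| < delta implies |√u − √12| < eps.
Rationalise: √u − √12 = (u − 12)/(√u + √12), so |√u − √12| = |u − 12|/(√u + √12).
Restrict delta ≤ 12 so that |u − 12| < 12 forces u > 0, and then √u + √12 > √12.
Hence |√u − √12| < |u − 12|/√12, which is < eps once |u − 12| < √12·eps.
Take delta = min(12, √12·eps). If 0 < |u − 12| < delta then u > 0 and |√u − √12| < |u − 12|/√12 < eps.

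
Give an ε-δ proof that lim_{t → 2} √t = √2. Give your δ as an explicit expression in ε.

Suppose ε > 0. We want δ > 0 such that 0 < |t − 2| < δ implies |√t − √2| < ε.
Multiplying by the conjugate, |√t − √2| = |t − 2|/(√t + √2).
Restrict δ ≤ 2 so that |t − 2| < 2 forces t > 0, and then √t + √2 > √2.
Hence |√t − √2| < |t − 2|/√2, which is < ε once |t − 2| < √2·ε.
Take δ = min(2, √2·ε). If 0 < |t − 2| < δ then t > 0 and |√t − √2| < |t − 2|/√2 < ε.

δ = min(2, √2·ε)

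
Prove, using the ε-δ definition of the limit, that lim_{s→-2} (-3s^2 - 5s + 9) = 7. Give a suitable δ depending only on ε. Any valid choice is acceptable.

Let ε > 0. We want δ > 0 such that 0 < |s + 2| < δ implies |(-3s^2 - 5s + 9) − 7| < ε.
(-3s^2 - 5s + 9) − 7 = -3s^2 - 5s + 2 = (s + 2)(-3s + 1).
So |(-3s^2 - 5s + 9) − 7| = |s + 2|·|-3s + 1|.
Require δ ≤ 1. Then |s + 2| < 1 gives |s| < 3, and by the triangle inequality |-3s + 1| ≤ 3·3 + 1 = 10.
Hence |(-3s^2 - 5s + 9) − 7| ≤ 10|s + 2| < ε provided |s + 2| < ε/10.
Take δ = min(1, ε/10). Then 0 < |s + 2| < δ gives both |s + 2| < 1 and |s + 2| < ε/10, so |(-3s^2 - 5s + 9) − 7| < ε.

δ = min(1, ε/10)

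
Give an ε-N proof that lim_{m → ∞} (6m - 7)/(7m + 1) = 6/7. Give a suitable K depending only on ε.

K = (55/49)/ε

Fix ε > 0. For m ≥ 1, |(6m - 7)/(7m + 1) − (6/7)| = |-55|/(7(7m + 1)) = 55/(7(7m + 1)).
Since 7m + 1 ≥ 7m for m ≥ 1, this is ≤ 55/(7·7m) = (55/49)/m.
So |(6m - 7)/(7m + 1) − (6/7)| < ε whenever m > (55/49)/ε.
Take K = (55/49)/ε. If m > K then |(6m - 7)/(7m + 1) − (6/7)| ≤ (55/49)/m < ε.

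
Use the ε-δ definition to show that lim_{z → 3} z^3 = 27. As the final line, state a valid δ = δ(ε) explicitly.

Fix ε > 0. We seek δ > 0 with 0 < |z − 3| < δ ⇒ |z^3 − 27| < ε.
Factor: z^3 − 27 = (z − 3)(z^2 + 3z + 9), so |z^3 − 27| = |z − 3|·|z^2 + 3z + 9|.
Impose δ ≤ 1 so that |z| < 4; then |z^2 + 3z + 9| ≤ 37.
Hence |z^3 − 27| ≤ 37|z − 3|, which is < ε once |z − 3| < ε/37.
Take δ = min(1, ε/37). If 0 < |z − 3| < δ then both bounds hold and |z^3 − 27| ≤ 37|z − 3| < 37·(ε/37) = ε.

δ = min(1, ε/37)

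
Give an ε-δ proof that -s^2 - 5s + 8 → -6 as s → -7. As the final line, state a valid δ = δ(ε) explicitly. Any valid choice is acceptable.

δ = min(1, ε/10)

Let ε > 0 be given. We want δ > 0 such that 0 < |s + 7| < δ implies |(-s^2 - 5s + 8) + 6| < ε.
(-s^2 - 5s + 8) + 6 = -s^2 - 5s + 14 = (s + 7)(-s + 2).
So |(-s^2 - 5s + 8) + 6| = |s + 7|·|-s + 2|.
Require δ ≤ 1. Then |s + 7| < 1 gives |s| < 8, and by the triangle inequality |-s + 2| ≤ 8 + 2 = 10.
Hence |(-s^2 - 5s + 8) + 6| ≤ 10|s + 7| < ε provided |s + 7| < ε/10.
Take δ = min(1, ε/10). Then 0 < |s + 7| < δ gives both |s + 7| < 1 and |s + 7| < ε/10, so |(-s^2 - 5s + 8) + 6| < ε.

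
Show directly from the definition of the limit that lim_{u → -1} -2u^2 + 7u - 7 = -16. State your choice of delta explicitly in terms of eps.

delta = min(1, eps/13)

Fix eps > 0. We want delta > 0 such that 0 < |u + 1| < delta implies |(-2u^2 + 7u - 7) + 16| < eps.
(-2u^2 + 7u - 7) + 16 = -2u^2 + 7u + 9 = (u + 1)(-2u + 9).
So |(-2u^2 + 7u - 7) + 16| = |u + 1|·|-2u + 9|.
Assume first that |u + 1| < 1, so |u| < 2. Then |-2u + 9| ≤ 2·2 + 9 = 13.
Hence |(-2u^2 + 7u - 7) + 16| ≤ 13|u + 1| < eps provided |u + 1| < eps/13.
Choosing delta = min(1, eps/13) ensures both conditions, hence |(-2u^2 + 7u - 7) + 16| < eps.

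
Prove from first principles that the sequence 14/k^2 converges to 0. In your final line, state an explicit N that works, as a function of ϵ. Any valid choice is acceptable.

N = (14/ϵ)^{1/2}

Let ϵ > 0. For k ≥ 1, |14/k^2 − 0| = 14/k^2.
14/k^2 < ϵ ⇔ k^2 > 14/ϵ ⇔ k > (14/ϵ)^{1/2}.
Take N = (14/ϵ)^{1/2}. Then k > N implies 14/k^2 < ϵ.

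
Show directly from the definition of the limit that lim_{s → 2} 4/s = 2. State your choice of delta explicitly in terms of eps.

Fix eps > 0. We seek delta > 0 such that 0 < |s − 2| < delta implies |4/s − 2| < eps.
|4/s − 2| = 4·|2 − s|/(2·|s|) = 4|s − 2|/(2|s|).
Restrict delta ≤ 1. Then |s − 2| < 1 gives |s| > 1, so 2|s| > 2.
Then |4/s − 2| < 4|s − 2|/2, which is < eps when |s − 2| < (1/2)eps.
Take delta = min(1, (1/2)eps). Then 0 < |s − 2| < delta gives both |s − 2| < 1 and |s − 2| < (1/2)eps, so |4/s − 2| < eps.

delta = min(1, (1/2)eps)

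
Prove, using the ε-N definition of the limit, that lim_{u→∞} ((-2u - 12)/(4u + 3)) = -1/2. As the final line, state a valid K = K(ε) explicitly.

Let ε > 0 be given. We seek K > 0 such that u > K implies |(-2u - 12)/(4u + 3) + 1/2| < ε.
(-2u - 12)/(4u + 3) + 1/2 = (4(-2u - 12) − (-2)(4u + 3)) / (4(4u + 3)) = -42/(4(4u + 3)).
For u > 0 we have 4u + 3 > 4u, so |(-2u - 12)/(4u + 3) + 1/2| = 42/(4(4u + 3)) < 42/(4·4u) = (21/8)/u.
Thus |(-2u - 12)/(4u + 3) + 1/2| < ε whenever u > (21/8)/ε.
Take K = (21/8)/ε. If u > K then |(-2u - 12)/(4u + 3) + 1/2| < (21/8)/u < ε.

K = (21/8)/ε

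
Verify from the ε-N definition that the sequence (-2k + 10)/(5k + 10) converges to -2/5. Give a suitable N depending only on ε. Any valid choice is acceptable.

Suppose ε > 0. For k ≥ 1, |(-2k + 10)/(5k + 10) + 2/5| = |70|/(5(5k + 10)) = 70/(5(5k + 10)).
Since 5k + 10 ≥ 5k for k ≥ 1, this is ≤ 70/(5·5k) = (14/5)/k.
So |(-2k + 10)/(5k + 10) + 2/5| < ε whenever k > (14/5)/ε.
Take N = (14/5)/ε. If k > N then |(-2k + 10)/(5k + 10) + 2/5| ≤ (14/5)/k < ε.

N = (14/5)/ε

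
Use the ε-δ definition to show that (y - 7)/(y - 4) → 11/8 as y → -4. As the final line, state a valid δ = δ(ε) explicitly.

δ = min(4, (32/3)ε)

Suppose ε > 0. We want δ > 0 with 0 < |y + 4| < δ ⇒ |(y - 7)/(y - 4) − (11/8)| < ε.
Combining over a common denominator, (y - 7)/(y - 4) − (11/8) = [(y - 7)·(-8) − (-11)·(y - 4)] / [(-8)·(y - 4)] = 3(y + 4) / ((-8)(y - 4)).
So |(y - 7)/(y - 4) − (11/8)| = 3|y + 4| / (8·|y − 4|).
Restrict δ ≤ 4. Then |y + 4| < 4 gives |y − 4| = |(y + 4) + (-8)| ≥ 8 − 4 = 4.
Hence |(y - 7)/(y - 4) − (11/8)| < 3|y + 4|/(8·4) = (3/32)|y + 4|, which is < ε once |y + 4| < (32/3)ε.
Take δ = min(4, (32/3)ε). Then 0 < |y + 4| < δ forces both bounds, so |(y - 7)/(y - 4) − (11/8)| < ε.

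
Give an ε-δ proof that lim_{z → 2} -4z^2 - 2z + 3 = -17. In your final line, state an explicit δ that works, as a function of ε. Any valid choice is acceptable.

δ = min(2, ε/26)

Fix ε > 0. We want δ > 0 such that 0 < |z − 2| < δ implies |(-4z^2 - 2z + 3) + 17| < ε.
(-4z^2 - 2z + 3) + 17 = -4z^2 - 2z + 20 = (z − 2)(-4z - 10).
So |(-4z^2 - 2z + 3) + 17| = |z − 2|·|-4z - 10|.
Assume first that |z − 2| < 2, so |z| < 4. Then |-4z - 10| ≤ 4·4 + 10 = 26.
Hence |(-4z^2 - 2z + 3) + 17| ≤ 26|z − 2| < ε provided |z − 2| < ε/26.
Take δ = min(2, ε/26). Then 0 < |z − 2| < δ gives both |z − 2| < 2 and |z − 2| < ε/26, so |(-4z^2 - 2z + 3) + 17| < ε.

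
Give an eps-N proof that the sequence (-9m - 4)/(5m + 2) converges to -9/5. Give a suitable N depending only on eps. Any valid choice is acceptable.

N = (2/25)/eps

Fix eps > 0. For m ≥ 1, |(-9m - 4)/(5m + 2) + 9/5| = |-2|/(5(5m + 2)) = 2/(5(5m + 2)).
Since 5m + 2 ≥ 5m for m ≥ 1, this is ≤ 2/(5·5m) = (2/25)/m.
So |(-9m - 4)/(5m + 2) + 9/5| < eps whenever m > (2/25)/eps.
Take N = (2/25)/eps. If m > N then |(-9m - 4)/(5m + 2) + 9/5| ≤ (2/25)/m < eps.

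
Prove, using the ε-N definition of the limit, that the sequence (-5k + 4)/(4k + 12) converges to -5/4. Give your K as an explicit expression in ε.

K = (19/4)/ε

Fix ε > 0. For k ≥ 1, |(-5k + 4)/(4k + 12) + 5/4| = |76|/(4(4k + 12)) = 76/(4(4k + 12)).
Since 4k + 12 ≥ 4k for k ≥ 1, this is ≤ 76/(4·4k) = (19/4)/k.
So |(-5k + 4)/(4k + 12) + 5/4| < ε whenever k > (19/4)/ε.
Take K = (19/4)/ε. If k > K then |(-5k + 4)/(4k + 12) + 5/4| ≤ (19/4)/k < ε.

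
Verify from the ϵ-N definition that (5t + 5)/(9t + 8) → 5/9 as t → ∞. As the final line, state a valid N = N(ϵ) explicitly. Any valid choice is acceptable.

Suppose ϵ > 0. We seek N > 0 such that t > N implies |(5t + 5)/(9t + 8) − (5/9)| < ϵ.
(5t + 5)/(9t + 8) − (5/9) = (9(5t + 5) − 5(9t + 8)) / (9(9t + 8)) = 5/(9(9t + 8)).
For t > 0 we have 9t + 8 > 9t, so |(5t + 5)/(9t + 8) − (5/9)| = 5/(9(9t + 8)) < 5/(9·9t) = (5/81)/t.
Thus |(5t + 5)/(9t + 8) − (5/9)| < ϵ whenever t > (5/81)/ϵ.
Take N = (5/81)/ϵ. If t > N then |(5t + 5)/(9t + 8) − (5/9)| < (5/81)/t < ϵ.

N = (5/81)/ϵ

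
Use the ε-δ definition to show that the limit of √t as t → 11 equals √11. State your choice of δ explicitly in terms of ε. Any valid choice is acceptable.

Let ε > 0. We want δ > 0 such that 0 < |t − 11| < δ implies |√t − √11| < ε.
Multiplying by the conjugate, |√t − √11| = |t − 11|/(√t + √11).
Restrict δ ≤ 11 so that |t − 11| < 11 forces t > 0, and then √t + √11 > √11.
Hence |√t − √11| < |t − 11|/√11, which is < ε once |t − 11| < √11·ε.
Take δ = min(11, √11·ε). If 0 < |t − 11| < δ then t > 0 and |√t − √11| < |t − 11|/√11 < ε.

δ = min(11, √11·ε)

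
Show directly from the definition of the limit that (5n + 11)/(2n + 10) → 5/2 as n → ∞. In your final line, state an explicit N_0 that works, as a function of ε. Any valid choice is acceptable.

Fix ε > 0. For n ≥ 1, |(5n + 11)/(2n + 10) − (5/2)| = |-28|/(2(2n + 10)) = 28/(2(2n + 10)).
Since 2n + 10 ≥ 2n for n ≥ 1, this is ≤ 28/(2·2n) = 7/n.
So |(5n + 11)/(2n + 10) − (5/2)| < ε whenever n > 7/ε.
Take N_0 = 7/ε. If n > N_0 then |(5n + 11)/(2n + 10) − (5/2)| ≤ 7/n < ε.

N_0 = 7/ε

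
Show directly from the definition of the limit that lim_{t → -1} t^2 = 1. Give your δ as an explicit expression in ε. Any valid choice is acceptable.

Let ε > 0 be given. We seek δ > 0 with 0 < |t + 1| < δ ⇒ |t^2 − 1| < ε.
Factor: t^2 − 1 = (t + 1)(t - 1), so |t^2 − 1| = |t + 1|·|t - 1|.
Restrict δ ≤ 1. Then |t + 1| < 1 gives |t| < 2, so by the triangle inequality |t - 1| ≤ 2 + 1 = 3.
Hence |t^2 − 1| ≤ 3|t + 1|, which is < ε once |t + 1| < ε/3.
Take δ = min(1, ε/3). If 0 < |t + 1| < δ then both bounds hold and |t^2 − 1| ≤ 3|t + 1| < 3·(ε/3) = ε.

δ = min(1, ε/3)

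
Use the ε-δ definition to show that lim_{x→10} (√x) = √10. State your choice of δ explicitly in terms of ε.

Fix ε > 0. We want δ > 0 such that 0 < |x − 10| < δ implies |√x − √10| < ε.
Multiplying by the conjugate, |√x − √10| = |x − 10|/(√x + √10).
Restrict δ ≤ 10 so that |x − 10| < 10 forces x > 0, and then √x + √10 > √10.
Hence |√x − √10| < |x − 10|/√10, which is < ε once |x − 10| < √10·ε.
Take δ = min(10, √10·ε). If 0 < |x − 10| < δ then x > 0 and |√x − √10| < |x − 10|/√10 < ε.

δ = min(10, √10·ε)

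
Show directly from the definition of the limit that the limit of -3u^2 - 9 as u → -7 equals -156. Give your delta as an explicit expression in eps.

delta = min(2, eps/48)

Suppose eps > 0. We want delta > 0 such that 0 < |u + 7| < delta implies |(-3u^2 - 9) + 156| < eps.
(-3u^2 - 9) + 156 = -3u^2 + 147 = (u + 7)(-3u + 21).
So |(-3u^2 - 9) + 156| = |u + 7|·|-3u + 21|.
Require delta ≤ 2. Then |u + 7| < 2 gives |u| < 9, and by the triangle inequality |-3u + 21| ≤ 3·9 + 21 = 48.
Hence |(-3u^2 - 9) + 156| ≤ 48|u + 7| < eps provided |u + 7| < eps/48.
Choosing delta = min(2, eps/48) ensures both conditions, hence |(-3u^2 - 9) + 156| < eps.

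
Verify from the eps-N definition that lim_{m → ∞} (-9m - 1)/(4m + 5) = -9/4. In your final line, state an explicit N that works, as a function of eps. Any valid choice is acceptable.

N = (41/16)/eps

Let eps > 0 be given. For m ≥ 1, |(-9m - 1)/(4m + 5) + 9/4| = |41|/(4(4m + 5)) = 41/(4(4m + 5)).
Since 4m + 5 ≥ 4m for m ≥ 1, this is ≤ 41/(4·4m) = (41/16)/m.
So |(-9m - 1)/(4m + 5) + 9/4| < eps whenever m > (41/16)/eps.
Take N = (41/16)/eps. If m > N then |(-9m - 1)/(4m + 5) + 9/4| ≤ (41/16)/m < eps.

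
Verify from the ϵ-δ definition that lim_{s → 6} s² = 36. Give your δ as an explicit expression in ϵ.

δ = min(1, ϵ/13)

Let ϵ > 0. We seek δ > 0 with 0 < |s − 6| < δ ⇒ |s² − 36| < ϵ.
Factor: s² − 36 = (s − 6)(s + 6), so |s² − 36| = |s − 6|·|s + 6|.
Restrict δ ≤ 1. Then |s − 6| < 1 gives |s| < 7, so by the triangle inequality |s + 6| ≤ 7 + 6 = 13.
Hence |s² − 36| ≤ 13|s − 6|, which is < ϵ once |s − 6| < ϵ/13.
Take δ = min(1, ϵ/13). If 0 < |s − 6| < δ then both bounds hold and |s² − 36| ≤ 13|s − 6| < 13·(ϵ/13) = ϵ.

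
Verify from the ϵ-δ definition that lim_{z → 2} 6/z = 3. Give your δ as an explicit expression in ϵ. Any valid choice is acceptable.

Let ϵ > 0. We seek δ > 0 such that 0 < |z − 2| < δ implies |6/z − 3| < ϵ.
|6/z − 3| = 6·|2 − z|/(2·|z|) = 6|z − 2|/(2|z|).
Require δ ≤ 1 so that |z| > 2 − 1 = 1, hence 2|z| > 2.
Then |6/z − 3| < 6|z − 2|/2, which is < ϵ when |z − 2| < (1/3)ϵ.
Take δ = min(1, (1/3)ϵ). Then 0 < |z − 2| < δ gives both |z − 2| < 1 and |z − 2| < (1/3)ϵ, so |6/z − 3| < ϵ.

δ = min(1, (1/3)ϵ)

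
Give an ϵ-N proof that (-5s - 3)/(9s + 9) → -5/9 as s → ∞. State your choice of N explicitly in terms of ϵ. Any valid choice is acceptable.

N = (2/9)/ϵ

Fix ϵ > 0. We seek N > 0 such that s > N implies |(-5s - 3)/(9s + 9) + 5/9| < ϵ.
(-5s - 3)/(9s + 9) + 5/9 = (9(-5s - 3) − (-5)(9s + 9)) / (9(9s + 9)) = 18/(9(9s + 9)).
For s > 0 we have 9s + 9 > 9s, so |(-5s - 3)/(9s + 9) + 5/9| = 18/(9(9s + 9)) < 18/(9·9s) = (2/9)/s.
Thus |(-5s - 3)/(9s + 9) + 5/9| < ϵ whenever s > (2/9)/ϵ.
Take N = (2/9)/ϵ. If s > N then |(-5s - 3)/(9s + 9) + 5/9| < (2/9)/s < ϵ.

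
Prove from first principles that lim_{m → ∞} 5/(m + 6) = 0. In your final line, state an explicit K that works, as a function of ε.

Let ε > 0. For m ≥ 1, |5/(m + 6) − 0| = 5/(m + 6) ≤ 5/m.
We need 5/m < ε, i.e. m > 5/ε.
Take K = 5/ε. If m > K then |5/(m + 6)| ≤ 5/m < ε.

K = 5/ε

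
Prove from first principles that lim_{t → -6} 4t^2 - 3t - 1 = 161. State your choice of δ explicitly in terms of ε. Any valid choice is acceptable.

δ = min(2, ε/59)

Suppose ε > 0. We want δ > 0 such that 0 < |t + 6| < δ implies |(4t^2 - 3t - 1) − 161| < ε.
(4t^2 - 3t - 1) − 161 = 4t^2 - 3t - 162 = (t + 6)(4t - 27).
So |(4t^2 - 3t - 1) − 161| = |t + 6|·|4t - 27|.
Require δ ≤ 2. Then |t + 6| < 2 gives |t| < 8, and by the triangle inequality |4t - 27| ≤ 4·8 + 27 = 59.
Hence |(4t^2 - 3t - 1) − 161| ≤ 59|t + 6| < ε provided |t + 6| < ε/59.
Choosing δ = min(2, ε/59) ensures both conditions, hence |(4t^2 - 3t - 1) − 161| < ε.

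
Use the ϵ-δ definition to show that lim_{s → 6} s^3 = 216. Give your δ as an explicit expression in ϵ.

Suppose ϵ > 0. We seek δ > 0 with 0 < |s − 6| < δ ⇒ |s^3 − 216| < ϵ.
Factor: s^3 − 216 = (s − 6)(s^2 + 6s + 36), so |s^3 − 216| = |s − 6|·|s^2 + 6s + 36|.
Restrict δ ≤ 1. Then |s − 6| < 1 gives |s| < 7, so by the triangle inequality |s^2 + 6s + 36| ≤ 7^2 + 6·7 + 36 = 127.
Hence |s^3 − 216| ≤ 127|s − 6|, which is < ϵ once |s − 6| < ϵ/127.
Take δ = min(1, ϵ/127). If 0 < |s − 6| < δ then both bounds hold and |s^3 − 216| ≤ 127|s − 6| < 127·(ϵ/127) = ϵ.

δ = min(1, ϵ/127)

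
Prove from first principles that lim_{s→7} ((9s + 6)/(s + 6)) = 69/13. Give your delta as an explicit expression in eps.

Suppose eps > 0. We want delta > 0 with 0 < |s − 7| < delta ⇒ |(9s + 6)/(s + 6) − (69/13)| < eps.
Combining over a common denominator, (9s + 6)/(s + 6) − (69/13) = [(9s + 6)·13 − 69·(s + 6)] / [13·(s + 6)] = 48(s − 7) / (13(s + 6)).
So |(9s + 6)/(s + 6) − (69/13)| = 48|s − 7| / (13·|s + 6|).
Restrict delta ≤ 13/2. Then |s − 7| < 13/2 gives |s + 6| = |(s − 7) + 13| ≥ 13 − 13/2 = 13/2.
Hence |(9s + 6)/(s + 6) − (69/13)| < 48|s − 7|/(13·(13/2)) = (96/169)|s − 7|, which is < eps once |s − 7| < (169/96)eps.
Take delta = min(13/2, (169/96)eps). Then 0 < |s − 7| < delta forces both bounds, so |(9s + 6)/(s + 6) − (69/13)| < eps.

delta = min(13/2, (169/96)eps)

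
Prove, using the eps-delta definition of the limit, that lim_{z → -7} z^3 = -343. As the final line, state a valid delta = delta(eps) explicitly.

Suppose eps > 0. We seek delta > 0 with 0 < |z + 7| < delta ⇒ |z^3 + 343| < eps.
Factor: z^3 + 343 = (z + 7)(z^2 - 7z + 49), so |z^3 + 343| = |z + 7|·|z^2 - 7z + 49|.
Impose delta ≤ 1 so that |z| < 8; then |z^2 - 7z + 49| ≤ 169.
Hence |z^3 + 343| ≤ 169|z + 7|, which is < eps once |z + 7| < eps/169.
Take delta = min(1, eps/169). If 0 < |z + 7| < delta then both bounds hold and |z^3 + 343| ≤ 169|z + 7| < 169·(eps/169) = eps.

delta = min(1, eps/169)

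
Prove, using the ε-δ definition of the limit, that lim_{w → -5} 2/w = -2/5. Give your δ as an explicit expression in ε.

δ = min(5/2, (25/4)ε)

Suppose ε > 0. We seek δ > 0 such that 0 < |w + 5| < δ implies |2/w + 2/5| < ε.
|2/w + 2/5| = 2·|-5 − w|/(5·|w|) = 2|w + 5|/(5|w|).
Restrict δ ≤ 5/2. Then |w + 5| < 5/2 gives |w| > 5/2, so 5|w| > 25/2.
Then |2/w + 2/5| < 2|w + 5|/(25/2), which is < ε when |w + 5| < (25/4)ε.
Take δ = min(5/2, (25/4)ε). Then 0 < |w + 5| < δ gives both |w + 5| < 5/2 and |w + 5| < (25/4)ε, so |2/w + 2/5| < ε.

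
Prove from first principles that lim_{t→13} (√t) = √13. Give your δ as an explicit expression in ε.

δ = min(13, √13·ε)

Let ε > 0. We want δ > 0 such that 0 < |t − 13| < δ implies |√t − √13| < ε.
Rationalise: √t − √13 = (t − 13)/(√t + √13), so |√t − √13| = |t − 13|/(√t + √13).
Restrict δ ≤ 13 so that |t − 13| < 13 forces t > 0, and then √t + √13 > √13.
Hence |√t − √13| < |t − 13|/√13, which is < ε once |t − 13| < √13·ε.
Take δ = min(13, √13·ε). If 0 < |t − 13| < δ then t > 0 and |√t − √13| < |t − 13|/√13 < ε.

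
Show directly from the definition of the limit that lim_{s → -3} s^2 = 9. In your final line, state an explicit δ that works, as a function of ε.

Let ε > 0. We seek δ > 0 with 0 < |s + 3| < δ ⇒ |s^2 − 9| < ε.
Factor: s^2 − 9 = (s + 3)(s - 3), so |s^2 − 9| = |s + 3|·|s - 3|.
Impose δ ≤ 1 so that |s| < 4; then |s - 3| ≤ 7.
Hence |s^2 − 9| ≤ 7|s + 3|, which is < ε once |s + 3| < ε/7.
Take δ = min(1, ε/7). If 0 < |s + 3| < δ then both bounds hold and |s^2 − 9| ≤ 7|s + 3| < 7·(ε/7) = ε.

δ = min(1, ε/7)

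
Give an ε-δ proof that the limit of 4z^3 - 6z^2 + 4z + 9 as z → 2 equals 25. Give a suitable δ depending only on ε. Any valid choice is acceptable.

Fix ε > 0. We want δ > 0 such that 0 < |z − 2| < δ implies |(4z^3 - 6z^2 + 4z + 9) − 25| < ε.
(4z^3 - 6z^2 + 4z + 9) − 25 = 4z^3 - 6z^2 + 4z - 16 = (z − 2)(4z^2 + 2z + 8).
So |(4z^3 - 6z^2 + 4z + 9) − 25| = |z − 2|·|4z^2 + 2z + 8|.
Assume first that |z − 2| < 1, so |z| < 3. Then |4z^2 + 2z + 8| ≤ 4·3^2 + 2·3 + 8 = 50.
Hence |(4z^3 - 6z^2 + 4z + 9) − 25| ≤ 50|z − 2| < ε provided |z − 2| < ε/50.
Choosing δ = min(1, ε/50) ensures both conditions, hence |(4z^3 - 6z^2 + 4z + 9) − 25| < ε.

δ = min(1, ε/50)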